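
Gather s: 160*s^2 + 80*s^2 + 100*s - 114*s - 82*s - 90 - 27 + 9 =240*s^2 - 96*s - 108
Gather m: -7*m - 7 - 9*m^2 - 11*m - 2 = -9*m^2 - 18*m - 9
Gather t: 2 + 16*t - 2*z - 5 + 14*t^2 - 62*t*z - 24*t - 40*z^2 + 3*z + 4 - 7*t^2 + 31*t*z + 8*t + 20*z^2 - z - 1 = 7*t^2 - 31*t*z - 20*z^2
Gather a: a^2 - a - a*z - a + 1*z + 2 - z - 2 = a^2 + a*(-z - 2)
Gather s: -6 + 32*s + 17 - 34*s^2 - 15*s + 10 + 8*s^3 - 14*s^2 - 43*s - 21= 8*s^3 - 48*s^2 - 26*s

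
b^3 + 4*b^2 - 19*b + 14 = (b - 2)*(b - 1)*(b + 7)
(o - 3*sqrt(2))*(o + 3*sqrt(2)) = o^2 - 18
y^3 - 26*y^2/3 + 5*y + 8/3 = (y - 8)*(y - 1)*(y + 1/3)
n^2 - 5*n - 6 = (n - 6)*(n + 1)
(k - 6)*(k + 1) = k^2 - 5*k - 6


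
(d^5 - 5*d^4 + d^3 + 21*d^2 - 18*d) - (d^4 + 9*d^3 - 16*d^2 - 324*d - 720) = d^5 - 6*d^4 - 8*d^3 + 37*d^2 + 306*d + 720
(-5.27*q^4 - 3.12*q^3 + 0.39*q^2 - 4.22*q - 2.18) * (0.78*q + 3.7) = -4.1106*q^5 - 21.9326*q^4 - 11.2398*q^3 - 1.8486*q^2 - 17.3144*q - 8.066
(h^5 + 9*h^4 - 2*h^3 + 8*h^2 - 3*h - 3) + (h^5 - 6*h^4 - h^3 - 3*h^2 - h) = 2*h^5 + 3*h^4 - 3*h^3 + 5*h^2 - 4*h - 3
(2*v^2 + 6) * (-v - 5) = -2*v^3 - 10*v^2 - 6*v - 30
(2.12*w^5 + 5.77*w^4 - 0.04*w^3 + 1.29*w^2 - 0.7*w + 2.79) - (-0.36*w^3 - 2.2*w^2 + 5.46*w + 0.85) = 2.12*w^5 + 5.77*w^4 + 0.32*w^3 + 3.49*w^2 - 6.16*w + 1.94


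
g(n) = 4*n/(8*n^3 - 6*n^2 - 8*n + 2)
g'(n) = 4*n*(-24*n^2 + 12*n + 8)/(8*n^3 - 6*n^2 - 8*n + 2)^2 + 4/(8*n^3 - 6*n^2 - 8*n + 2)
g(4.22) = 0.04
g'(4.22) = -0.02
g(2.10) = 0.26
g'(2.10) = -0.44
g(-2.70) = 0.06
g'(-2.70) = 0.05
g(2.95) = 0.09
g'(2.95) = -0.08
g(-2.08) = 0.10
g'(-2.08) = 0.11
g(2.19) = 0.22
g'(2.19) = -0.35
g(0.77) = -0.76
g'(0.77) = -0.42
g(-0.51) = -0.59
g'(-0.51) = 1.90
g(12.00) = 0.00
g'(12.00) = 0.00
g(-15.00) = 0.00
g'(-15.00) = 0.00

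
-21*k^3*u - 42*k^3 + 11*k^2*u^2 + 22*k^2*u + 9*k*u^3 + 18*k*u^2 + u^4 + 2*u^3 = (-k + u)*(3*k + u)*(7*k + u)*(u + 2)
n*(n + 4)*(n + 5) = n^3 + 9*n^2 + 20*n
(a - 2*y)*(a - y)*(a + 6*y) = a^3 + 3*a^2*y - 16*a*y^2 + 12*y^3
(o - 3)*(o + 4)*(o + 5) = o^3 + 6*o^2 - 7*o - 60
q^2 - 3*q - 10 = (q - 5)*(q + 2)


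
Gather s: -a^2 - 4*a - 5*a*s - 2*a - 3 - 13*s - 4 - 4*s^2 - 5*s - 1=-a^2 - 6*a - 4*s^2 + s*(-5*a - 18) - 8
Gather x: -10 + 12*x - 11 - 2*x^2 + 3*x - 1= -2*x^2 + 15*x - 22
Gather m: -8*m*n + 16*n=-8*m*n + 16*n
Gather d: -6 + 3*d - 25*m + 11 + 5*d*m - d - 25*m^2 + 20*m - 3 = d*(5*m + 2) - 25*m^2 - 5*m + 2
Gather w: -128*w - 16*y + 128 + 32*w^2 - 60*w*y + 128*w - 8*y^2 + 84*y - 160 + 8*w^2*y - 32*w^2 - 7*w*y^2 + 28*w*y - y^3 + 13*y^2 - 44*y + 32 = 8*w^2*y + w*(-7*y^2 - 32*y) - y^3 + 5*y^2 + 24*y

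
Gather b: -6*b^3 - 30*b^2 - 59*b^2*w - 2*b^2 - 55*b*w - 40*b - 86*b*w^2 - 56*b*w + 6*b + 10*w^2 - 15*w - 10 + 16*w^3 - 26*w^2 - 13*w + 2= -6*b^3 + b^2*(-59*w - 32) + b*(-86*w^2 - 111*w - 34) + 16*w^3 - 16*w^2 - 28*w - 8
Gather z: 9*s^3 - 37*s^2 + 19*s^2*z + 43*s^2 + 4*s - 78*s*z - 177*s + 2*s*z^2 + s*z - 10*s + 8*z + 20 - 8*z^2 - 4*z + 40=9*s^3 + 6*s^2 - 183*s + z^2*(2*s - 8) + z*(19*s^2 - 77*s + 4) + 60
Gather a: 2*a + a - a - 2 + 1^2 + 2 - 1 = 2*a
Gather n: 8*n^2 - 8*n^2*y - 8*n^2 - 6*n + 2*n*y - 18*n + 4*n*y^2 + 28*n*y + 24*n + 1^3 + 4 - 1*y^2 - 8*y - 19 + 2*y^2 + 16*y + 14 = -8*n^2*y + n*(4*y^2 + 30*y) + y^2 + 8*y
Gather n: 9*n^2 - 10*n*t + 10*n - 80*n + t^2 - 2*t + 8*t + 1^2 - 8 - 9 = 9*n^2 + n*(-10*t - 70) + t^2 + 6*t - 16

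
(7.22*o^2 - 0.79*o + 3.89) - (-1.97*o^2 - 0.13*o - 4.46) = 9.19*o^2 - 0.66*o + 8.35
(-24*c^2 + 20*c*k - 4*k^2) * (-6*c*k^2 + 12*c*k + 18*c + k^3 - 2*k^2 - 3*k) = 144*c^3*k^2 - 288*c^3*k - 432*c^3 - 144*c^2*k^3 + 288*c^2*k^2 + 432*c^2*k + 44*c*k^4 - 88*c*k^3 - 132*c*k^2 - 4*k^5 + 8*k^4 + 12*k^3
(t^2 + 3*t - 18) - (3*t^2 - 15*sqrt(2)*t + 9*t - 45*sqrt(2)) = -2*t^2 - 6*t + 15*sqrt(2)*t - 18 + 45*sqrt(2)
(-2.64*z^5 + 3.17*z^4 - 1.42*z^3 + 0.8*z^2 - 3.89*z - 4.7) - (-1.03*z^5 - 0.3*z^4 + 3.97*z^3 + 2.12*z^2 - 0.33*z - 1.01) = -1.61*z^5 + 3.47*z^4 - 5.39*z^3 - 1.32*z^2 - 3.56*z - 3.69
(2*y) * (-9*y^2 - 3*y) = -18*y^3 - 6*y^2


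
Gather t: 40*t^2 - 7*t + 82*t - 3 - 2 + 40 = 40*t^2 + 75*t + 35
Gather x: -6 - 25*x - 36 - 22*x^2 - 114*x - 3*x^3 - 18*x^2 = -3*x^3 - 40*x^2 - 139*x - 42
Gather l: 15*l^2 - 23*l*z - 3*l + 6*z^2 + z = 15*l^2 + l*(-23*z - 3) + 6*z^2 + z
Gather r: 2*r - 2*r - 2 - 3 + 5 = 0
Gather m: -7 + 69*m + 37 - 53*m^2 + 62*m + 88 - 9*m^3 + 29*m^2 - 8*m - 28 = -9*m^3 - 24*m^2 + 123*m + 90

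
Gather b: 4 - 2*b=4 - 2*b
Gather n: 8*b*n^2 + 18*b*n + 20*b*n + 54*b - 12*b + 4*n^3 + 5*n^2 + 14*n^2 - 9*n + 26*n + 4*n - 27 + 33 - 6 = 42*b + 4*n^3 + n^2*(8*b + 19) + n*(38*b + 21)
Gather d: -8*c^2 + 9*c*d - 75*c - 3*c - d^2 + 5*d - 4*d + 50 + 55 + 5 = -8*c^2 - 78*c - d^2 + d*(9*c + 1) + 110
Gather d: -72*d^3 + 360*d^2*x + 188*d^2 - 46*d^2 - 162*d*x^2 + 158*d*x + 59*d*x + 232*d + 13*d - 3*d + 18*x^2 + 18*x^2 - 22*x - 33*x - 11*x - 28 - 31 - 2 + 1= -72*d^3 + d^2*(360*x + 142) + d*(-162*x^2 + 217*x + 242) + 36*x^2 - 66*x - 60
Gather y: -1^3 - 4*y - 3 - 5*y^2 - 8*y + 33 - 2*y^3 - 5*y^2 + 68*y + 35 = -2*y^3 - 10*y^2 + 56*y + 64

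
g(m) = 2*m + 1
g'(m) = 2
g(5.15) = 11.30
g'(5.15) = 2.00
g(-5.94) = -10.88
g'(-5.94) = 2.00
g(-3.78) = -6.56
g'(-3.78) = 2.00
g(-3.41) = -5.82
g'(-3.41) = 2.00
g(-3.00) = -5.00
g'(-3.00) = 2.00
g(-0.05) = 0.90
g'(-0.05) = 2.00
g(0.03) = 1.06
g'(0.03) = 2.00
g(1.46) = 3.92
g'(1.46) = 2.00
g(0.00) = 1.00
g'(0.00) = 2.00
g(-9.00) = -17.00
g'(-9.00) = 2.00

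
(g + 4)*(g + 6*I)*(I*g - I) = I*g^3 - 6*g^2 + 3*I*g^2 - 18*g - 4*I*g + 24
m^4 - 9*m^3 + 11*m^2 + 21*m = m*(m - 7)*(m - 3)*(m + 1)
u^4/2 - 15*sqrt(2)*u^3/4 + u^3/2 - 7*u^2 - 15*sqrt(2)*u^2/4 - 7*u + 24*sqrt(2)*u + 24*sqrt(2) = (u/2 + 1/2)*(u - 8*sqrt(2))*(u - 3*sqrt(2)/2)*(u + 2*sqrt(2))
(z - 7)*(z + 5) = z^2 - 2*z - 35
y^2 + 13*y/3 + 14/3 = (y + 2)*(y + 7/3)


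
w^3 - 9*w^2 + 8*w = w*(w - 8)*(w - 1)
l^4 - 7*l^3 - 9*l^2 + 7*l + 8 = (l - 8)*(l - 1)*(l + 1)^2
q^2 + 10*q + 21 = (q + 3)*(q + 7)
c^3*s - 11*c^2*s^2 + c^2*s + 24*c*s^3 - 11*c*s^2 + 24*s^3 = (c - 8*s)*(c - 3*s)*(c*s + s)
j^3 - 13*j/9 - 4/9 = (j - 4/3)*(j + 1/3)*(j + 1)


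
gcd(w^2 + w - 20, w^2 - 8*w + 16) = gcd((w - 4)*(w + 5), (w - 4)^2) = w - 4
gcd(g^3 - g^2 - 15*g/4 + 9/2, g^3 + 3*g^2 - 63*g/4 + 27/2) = g^2 - 3*g + 9/4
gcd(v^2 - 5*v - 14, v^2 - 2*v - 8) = v + 2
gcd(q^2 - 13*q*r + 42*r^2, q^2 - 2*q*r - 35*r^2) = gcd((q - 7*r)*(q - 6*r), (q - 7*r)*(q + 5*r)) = q - 7*r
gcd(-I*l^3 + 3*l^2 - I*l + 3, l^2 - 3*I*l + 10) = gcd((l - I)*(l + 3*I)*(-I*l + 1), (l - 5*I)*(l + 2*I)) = 1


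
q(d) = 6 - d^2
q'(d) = -2*d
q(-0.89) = 5.21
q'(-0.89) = 1.78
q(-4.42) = -13.54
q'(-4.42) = 8.84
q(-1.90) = 2.39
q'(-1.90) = 3.80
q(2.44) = 0.05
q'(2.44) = -4.88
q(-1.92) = 2.31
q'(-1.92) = 3.84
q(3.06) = -3.36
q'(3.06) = -6.12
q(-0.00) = 6.00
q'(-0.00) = 0.00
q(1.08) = 4.83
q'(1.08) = -2.16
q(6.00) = -30.00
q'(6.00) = -12.00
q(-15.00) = -219.00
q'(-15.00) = 30.00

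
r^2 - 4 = (r - 2)*(r + 2)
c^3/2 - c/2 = c*(c/2 + 1/2)*(c - 1)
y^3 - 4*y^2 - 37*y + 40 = (y - 8)*(y - 1)*(y + 5)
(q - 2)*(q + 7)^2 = q^3 + 12*q^2 + 21*q - 98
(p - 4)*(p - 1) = p^2 - 5*p + 4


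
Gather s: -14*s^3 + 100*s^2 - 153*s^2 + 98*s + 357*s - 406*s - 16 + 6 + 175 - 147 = -14*s^3 - 53*s^2 + 49*s + 18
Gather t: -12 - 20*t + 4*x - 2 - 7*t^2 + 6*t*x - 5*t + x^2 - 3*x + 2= -7*t^2 + t*(6*x - 25) + x^2 + x - 12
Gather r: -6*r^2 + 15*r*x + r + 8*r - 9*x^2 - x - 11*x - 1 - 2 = -6*r^2 + r*(15*x + 9) - 9*x^2 - 12*x - 3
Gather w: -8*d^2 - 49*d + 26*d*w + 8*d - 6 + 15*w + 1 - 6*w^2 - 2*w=-8*d^2 - 41*d - 6*w^2 + w*(26*d + 13) - 5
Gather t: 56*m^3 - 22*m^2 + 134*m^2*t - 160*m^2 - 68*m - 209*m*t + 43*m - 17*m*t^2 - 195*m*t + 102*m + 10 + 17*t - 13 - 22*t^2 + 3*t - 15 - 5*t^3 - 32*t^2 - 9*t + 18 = 56*m^3 - 182*m^2 + 77*m - 5*t^3 + t^2*(-17*m - 54) + t*(134*m^2 - 404*m + 11)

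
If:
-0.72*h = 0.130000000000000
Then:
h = -0.18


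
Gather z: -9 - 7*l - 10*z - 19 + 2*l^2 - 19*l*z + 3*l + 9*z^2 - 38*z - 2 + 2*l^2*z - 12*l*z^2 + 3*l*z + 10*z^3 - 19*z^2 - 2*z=2*l^2 - 4*l + 10*z^3 + z^2*(-12*l - 10) + z*(2*l^2 - 16*l - 50) - 30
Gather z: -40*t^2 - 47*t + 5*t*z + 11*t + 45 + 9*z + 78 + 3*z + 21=-40*t^2 - 36*t + z*(5*t + 12) + 144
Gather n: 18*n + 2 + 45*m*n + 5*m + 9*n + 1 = 5*m + n*(45*m + 27) + 3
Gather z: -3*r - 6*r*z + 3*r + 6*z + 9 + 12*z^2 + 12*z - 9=12*z^2 + z*(18 - 6*r)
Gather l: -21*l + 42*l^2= 42*l^2 - 21*l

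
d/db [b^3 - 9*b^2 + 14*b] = 3*b^2 - 18*b + 14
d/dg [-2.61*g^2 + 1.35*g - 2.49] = 1.35 - 5.22*g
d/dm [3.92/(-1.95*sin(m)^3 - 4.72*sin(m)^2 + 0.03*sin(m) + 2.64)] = (22.932*sin(m)^2 + 37.0048*sin(m) - 0.1176)*cos(m)/(1.95*sin(m)^3 + 4.72*sin(m)^2 - 0.03*sin(m) - 2.64)^2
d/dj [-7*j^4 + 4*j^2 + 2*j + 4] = -28*j^3 + 8*j + 2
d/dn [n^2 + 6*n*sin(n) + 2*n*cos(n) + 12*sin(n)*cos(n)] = -2*n*sin(n) + 6*n*cos(n) + 2*n + 6*sin(n) + 2*cos(n) + 12*cos(2*n)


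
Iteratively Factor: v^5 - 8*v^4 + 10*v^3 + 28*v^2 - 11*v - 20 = (v - 1)*(v^4 - 7*v^3 + 3*v^2 + 31*v + 20) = (v - 1)*(v + 1)*(v^3 - 8*v^2 + 11*v + 20) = (v - 4)*(v - 1)*(v + 1)*(v^2 - 4*v - 5) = (v - 5)*(v - 4)*(v - 1)*(v + 1)*(v + 1)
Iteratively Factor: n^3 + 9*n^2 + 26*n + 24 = (n + 4)*(n^2 + 5*n + 6) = (n + 3)*(n + 4)*(n + 2)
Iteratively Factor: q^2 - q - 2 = (q - 2)*(q + 1)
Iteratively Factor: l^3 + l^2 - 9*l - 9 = (l + 3)*(l^2 - 2*l - 3) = (l - 3)*(l + 3)*(l + 1)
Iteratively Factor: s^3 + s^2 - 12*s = (s - 3)*(s^2 + 4*s) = (s - 3)*(s + 4)*(s)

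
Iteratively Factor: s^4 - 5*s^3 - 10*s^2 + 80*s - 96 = (s - 2)*(s^3 - 3*s^2 - 16*s + 48) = (s - 4)*(s - 2)*(s^2 + s - 12) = (s - 4)*(s - 3)*(s - 2)*(s + 4)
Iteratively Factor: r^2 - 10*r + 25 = (r - 5)*(r - 5)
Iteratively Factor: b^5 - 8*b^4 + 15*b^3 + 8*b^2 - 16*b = (b - 4)*(b^4 - 4*b^3 - b^2 + 4*b) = (b - 4)^2*(b^3 - b) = (b - 4)^2*(b + 1)*(b^2 - b) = b*(b - 4)^2*(b + 1)*(b - 1)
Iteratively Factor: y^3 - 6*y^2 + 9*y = (y - 3)*(y^2 - 3*y) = y*(y - 3)*(y - 3)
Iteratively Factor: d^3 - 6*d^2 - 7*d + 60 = (d - 4)*(d^2 - 2*d - 15) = (d - 4)*(d + 3)*(d - 5)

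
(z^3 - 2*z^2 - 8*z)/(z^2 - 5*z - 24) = z*(-z^2 + 2*z + 8)/(-z^2 + 5*z + 24)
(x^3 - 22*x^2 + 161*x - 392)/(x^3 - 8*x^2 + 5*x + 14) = (x^2 - 15*x + 56)/(x^2 - x - 2)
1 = 1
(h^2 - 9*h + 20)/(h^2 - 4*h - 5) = (h - 4)/(h + 1)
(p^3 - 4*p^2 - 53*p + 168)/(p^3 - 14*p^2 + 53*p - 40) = (p^2 + 4*p - 21)/(p^2 - 6*p + 5)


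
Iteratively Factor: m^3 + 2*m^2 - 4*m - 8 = (m + 2)*(m^2 - 4) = (m - 2)*(m + 2)*(m + 2)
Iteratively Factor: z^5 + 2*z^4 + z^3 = (z)*(z^4 + 2*z^3 + z^2) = z*(z + 1)*(z^3 + z^2) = z^2*(z + 1)*(z^2 + z) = z^3*(z + 1)*(z + 1)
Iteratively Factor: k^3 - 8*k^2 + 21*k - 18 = (k - 2)*(k^2 - 6*k + 9) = (k - 3)*(k - 2)*(k - 3)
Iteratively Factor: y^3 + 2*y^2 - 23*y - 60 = (y - 5)*(y^2 + 7*y + 12) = (y - 5)*(y + 4)*(y + 3)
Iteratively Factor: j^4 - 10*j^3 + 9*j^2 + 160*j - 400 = (j - 5)*(j^3 - 5*j^2 - 16*j + 80) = (j - 5)*(j + 4)*(j^2 - 9*j + 20) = (j - 5)^2*(j + 4)*(j - 4)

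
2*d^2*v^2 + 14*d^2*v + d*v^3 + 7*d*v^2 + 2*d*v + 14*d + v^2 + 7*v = (2*d + v)*(v + 7)*(d*v + 1)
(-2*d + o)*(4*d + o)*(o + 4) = -8*d^2*o - 32*d^2 + 2*d*o^2 + 8*d*o + o^3 + 4*o^2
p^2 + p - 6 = (p - 2)*(p + 3)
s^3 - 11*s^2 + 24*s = s*(s - 8)*(s - 3)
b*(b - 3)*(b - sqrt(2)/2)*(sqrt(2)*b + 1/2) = sqrt(2)*b^4 - 3*sqrt(2)*b^3 - b^3/2 - sqrt(2)*b^2/4 + 3*b^2/2 + 3*sqrt(2)*b/4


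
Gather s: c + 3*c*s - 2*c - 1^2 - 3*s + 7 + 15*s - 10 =-c + s*(3*c + 12) - 4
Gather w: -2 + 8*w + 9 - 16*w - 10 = -8*w - 3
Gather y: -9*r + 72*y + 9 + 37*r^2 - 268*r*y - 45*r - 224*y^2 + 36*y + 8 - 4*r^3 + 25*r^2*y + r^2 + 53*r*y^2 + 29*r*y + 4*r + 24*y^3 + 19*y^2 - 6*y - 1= -4*r^3 + 38*r^2 - 50*r + 24*y^3 + y^2*(53*r - 205) + y*(25*r^2 - 239*r + 102) + 16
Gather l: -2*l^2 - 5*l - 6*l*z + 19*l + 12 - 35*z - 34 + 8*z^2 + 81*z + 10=-2*l^2 + l*(14 - 6*z) + 8*z^2 + 46*z - 12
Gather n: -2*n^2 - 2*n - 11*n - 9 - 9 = -2*n^2 - 13*n - 18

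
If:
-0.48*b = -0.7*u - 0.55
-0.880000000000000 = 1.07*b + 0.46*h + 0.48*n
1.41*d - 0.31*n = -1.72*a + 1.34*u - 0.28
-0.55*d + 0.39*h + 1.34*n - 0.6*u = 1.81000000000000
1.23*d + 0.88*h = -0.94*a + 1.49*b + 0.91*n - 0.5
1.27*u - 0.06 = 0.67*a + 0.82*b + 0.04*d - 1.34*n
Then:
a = -0.69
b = -0.98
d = -0.65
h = -0.11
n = 0.46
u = -1.46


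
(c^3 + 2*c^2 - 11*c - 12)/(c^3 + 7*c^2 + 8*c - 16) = (c^2 - 2*c - 3)/(c^2 + 3*c - 4)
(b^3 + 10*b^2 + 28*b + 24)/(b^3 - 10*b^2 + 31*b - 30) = (b^3 + 10*b^2 + 28*b + 24)/(b^3 - 10*b^2 + 31*b - 30)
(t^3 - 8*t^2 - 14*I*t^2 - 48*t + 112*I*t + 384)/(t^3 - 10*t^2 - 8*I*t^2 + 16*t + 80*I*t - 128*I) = (t - 6*I)/(t - 2)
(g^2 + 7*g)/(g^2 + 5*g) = (g + 7)/(g + 5)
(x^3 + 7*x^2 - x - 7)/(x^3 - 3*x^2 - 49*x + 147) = (x^2 - 1)/(x^2 - 10*x + 21)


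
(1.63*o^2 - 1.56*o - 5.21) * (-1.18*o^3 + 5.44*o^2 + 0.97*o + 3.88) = -1.9234*o^5 + 10.708*o^4 - 0.757500000000002*o^3 - 23.5312*o^2 - 11.1065*o - 20.2148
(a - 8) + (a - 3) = 2*a - 11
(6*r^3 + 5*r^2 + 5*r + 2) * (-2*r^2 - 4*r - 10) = -12*r^5 - 34*r^4 - 90*r^3 - 74*r^2 - 58*r - 20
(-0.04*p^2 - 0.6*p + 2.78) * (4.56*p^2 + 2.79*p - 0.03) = -0.1824*p^4 - 2.8476*p^3 + 11.004*p^2 + 7.7742*p - 0.0834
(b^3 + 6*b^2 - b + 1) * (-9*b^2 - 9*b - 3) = -9*b^5 - 63*b^4 - 48*b^3 - 18*b^2 - 6*b - 3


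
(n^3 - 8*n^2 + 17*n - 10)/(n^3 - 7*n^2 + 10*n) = (n - 1)/n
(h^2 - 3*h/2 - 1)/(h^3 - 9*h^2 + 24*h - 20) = (h + 1/2)/(h^2 - 7*h + 10)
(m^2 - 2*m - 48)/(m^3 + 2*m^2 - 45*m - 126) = (m - 8)/(m^2 - 4*m - 21)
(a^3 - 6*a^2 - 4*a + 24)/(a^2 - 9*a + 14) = (a^2 - 4*a - 12)/(a - 7)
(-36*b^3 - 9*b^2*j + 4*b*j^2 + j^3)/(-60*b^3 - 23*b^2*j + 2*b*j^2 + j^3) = (3*b - j)/(5*b - j)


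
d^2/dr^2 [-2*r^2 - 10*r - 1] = -4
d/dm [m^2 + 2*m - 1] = 2*m + 2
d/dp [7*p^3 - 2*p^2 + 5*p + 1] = 21*p^2 - 4*p + 5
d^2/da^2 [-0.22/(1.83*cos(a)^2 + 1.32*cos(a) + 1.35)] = (2.947032*(1 - cos(a)^2)^2 + 1.594296*cos(a)^3 - 0.317195999999999*cos(a)^2 - 3.580632*cos(a) - 2.626668)/(1.83*cos(a)^2 + 1.32*cos(a) + 1.35)^3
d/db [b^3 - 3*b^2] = 3*b*(b - 2)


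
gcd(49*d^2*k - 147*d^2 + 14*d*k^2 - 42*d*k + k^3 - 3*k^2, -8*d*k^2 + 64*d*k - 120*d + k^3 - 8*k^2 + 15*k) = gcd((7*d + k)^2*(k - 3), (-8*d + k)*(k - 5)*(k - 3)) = k - 3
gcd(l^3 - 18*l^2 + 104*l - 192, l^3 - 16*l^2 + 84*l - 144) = l^2 - 10*l + 24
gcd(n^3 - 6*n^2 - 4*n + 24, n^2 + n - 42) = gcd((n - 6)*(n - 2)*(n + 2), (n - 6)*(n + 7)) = n - 6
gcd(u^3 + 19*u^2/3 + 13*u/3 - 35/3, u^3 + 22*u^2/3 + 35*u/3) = u^2 + 22*u/3 + 35/3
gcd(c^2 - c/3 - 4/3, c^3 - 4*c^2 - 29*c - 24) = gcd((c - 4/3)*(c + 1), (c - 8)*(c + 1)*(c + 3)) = c + 1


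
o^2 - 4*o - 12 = (o - 6)*(o + 2)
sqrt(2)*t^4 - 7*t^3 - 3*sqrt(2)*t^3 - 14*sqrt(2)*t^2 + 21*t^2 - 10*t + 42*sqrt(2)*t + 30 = (t - 3)*(t - 5*sqrt(2))*(t + sqrt(2))*(sqrt(2)*t + 1)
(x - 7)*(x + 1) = x^2 - 6*x - 7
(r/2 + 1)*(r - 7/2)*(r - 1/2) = r^3/2 - r^2 - 25*r/8 + 7/4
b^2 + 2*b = b*(b + 2)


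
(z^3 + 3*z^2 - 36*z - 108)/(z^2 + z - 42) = (z^2 + 9*z + 18)/(z + 7)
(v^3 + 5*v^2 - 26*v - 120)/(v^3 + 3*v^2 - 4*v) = (v^2 + v - 30)/(v*(v - 1))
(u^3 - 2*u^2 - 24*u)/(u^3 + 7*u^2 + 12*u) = (u - 6)/(u + 3)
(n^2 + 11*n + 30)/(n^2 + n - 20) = (n + 6)/(n - 4)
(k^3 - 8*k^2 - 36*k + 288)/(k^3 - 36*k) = (k - 8)/k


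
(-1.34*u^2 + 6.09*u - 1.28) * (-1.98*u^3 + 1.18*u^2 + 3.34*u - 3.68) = 2.6532*u^5 - 13.6394*u^4 + 5.245*u^3 + 23.7614*u^2 - 26.6864*u + 4.7104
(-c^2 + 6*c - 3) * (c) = -c^3 + 6*c^2 - 3*c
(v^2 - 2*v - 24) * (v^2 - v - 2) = v^4 - 3*v^3 - 24*v^2 + 28*v + 48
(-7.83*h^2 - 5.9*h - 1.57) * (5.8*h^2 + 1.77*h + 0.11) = -45.414*h^4 - 48.0791*h^3 - 20.4103*h^2 - 3.4279*h - 0.1727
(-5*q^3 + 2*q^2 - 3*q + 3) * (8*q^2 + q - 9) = -40*q^5 + 11*q^4 + 23*q^3 + 3*q^2 + 30*q - 27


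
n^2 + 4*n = n*(n + 4)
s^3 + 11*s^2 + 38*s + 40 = (s + 2)*(s + 4)*(s + 5)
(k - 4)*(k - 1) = k^2 - 5*k + 4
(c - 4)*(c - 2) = c^2 - 6*c + 8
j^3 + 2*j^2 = j^2*(j + 2)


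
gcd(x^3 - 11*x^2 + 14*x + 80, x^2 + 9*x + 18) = 1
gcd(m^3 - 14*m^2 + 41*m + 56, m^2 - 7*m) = m - 7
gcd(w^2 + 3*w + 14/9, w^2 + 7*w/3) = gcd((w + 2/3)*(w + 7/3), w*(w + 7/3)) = w + 7/3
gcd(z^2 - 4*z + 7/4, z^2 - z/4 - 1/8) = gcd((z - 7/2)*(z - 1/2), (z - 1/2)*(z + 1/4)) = z - 1/2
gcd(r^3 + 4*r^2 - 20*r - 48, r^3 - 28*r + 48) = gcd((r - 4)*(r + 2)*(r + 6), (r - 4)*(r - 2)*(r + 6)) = r^2 + 2*r - 24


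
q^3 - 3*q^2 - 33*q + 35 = (q - 7)*(q - 1)*(q + 5)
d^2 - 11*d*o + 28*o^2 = (d - 7*o)*(d - 4*o)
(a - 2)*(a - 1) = a^2 - 3*a + 2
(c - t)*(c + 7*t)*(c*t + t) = c^3*t + 6*c^2*t^2 + c^2*t - 7*c*t^3 + 6*c*t^2 - 7*t^3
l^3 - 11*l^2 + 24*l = l*(l - 8)*(l - 3)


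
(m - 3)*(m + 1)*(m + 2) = m^3 - 7*m - 6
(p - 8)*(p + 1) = p^2 - 7*p - 8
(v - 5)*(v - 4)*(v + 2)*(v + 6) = v^4 - v^3 - 40*v^2 + 52*v + 240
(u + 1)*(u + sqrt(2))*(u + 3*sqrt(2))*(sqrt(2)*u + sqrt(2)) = sqrt(2)*u^4 + 2*sqrt(2)*u^3 + 8*u^3 + 7*sqrt(2)*u^2 + 16*u^2 + 8*u + 12*sqrt(2)*u + 6*sqrt(2)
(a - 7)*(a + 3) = a^2 - 4*a - 21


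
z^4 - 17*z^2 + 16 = (z - 4)*(z - 1)*(z + 1)*(z + 4)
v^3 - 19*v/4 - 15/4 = (v - 5/2)*(v + 1)*(v + 3/2)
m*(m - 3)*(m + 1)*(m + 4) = m^4 + 2*m^3 - 11*m^2 - 12*m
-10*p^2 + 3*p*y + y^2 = (-2*p + y)*(5*p + y)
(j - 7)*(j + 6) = j^2 - j - 42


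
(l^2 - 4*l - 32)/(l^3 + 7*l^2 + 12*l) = (l - 8)/(l*(l + 3))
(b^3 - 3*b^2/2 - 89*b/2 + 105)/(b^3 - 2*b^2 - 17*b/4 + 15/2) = 2*(b^2 + b - 42)/(2*b^2 + b - 6)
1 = 1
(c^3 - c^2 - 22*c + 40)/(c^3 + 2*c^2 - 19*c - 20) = (c - 2)/(c + 1)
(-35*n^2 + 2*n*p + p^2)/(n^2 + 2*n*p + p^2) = (-35*n^2 + 2*n*p + p^2)/(n^2 + 2*n*p + p^2)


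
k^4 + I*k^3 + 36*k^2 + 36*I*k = k*(k - 6*I)*(k + I)*(k + 6*I)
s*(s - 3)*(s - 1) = s^3 - 4*s^2 + 3*s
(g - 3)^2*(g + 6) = g^3 - 27*g + 54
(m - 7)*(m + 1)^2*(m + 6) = m^4 + m^3 - 43*m^2 - 85*m - 42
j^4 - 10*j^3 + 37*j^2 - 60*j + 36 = (j - 3)^2*(j - 2)^2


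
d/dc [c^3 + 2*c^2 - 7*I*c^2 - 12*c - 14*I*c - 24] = 3*c^2 + c*(4 - 14*I) - 12 - 14*I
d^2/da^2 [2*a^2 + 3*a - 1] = 4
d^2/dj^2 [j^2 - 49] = 2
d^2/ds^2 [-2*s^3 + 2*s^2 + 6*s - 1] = 4 - 12*s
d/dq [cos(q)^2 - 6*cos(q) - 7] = 2*(3 - cos(q))*sin(q)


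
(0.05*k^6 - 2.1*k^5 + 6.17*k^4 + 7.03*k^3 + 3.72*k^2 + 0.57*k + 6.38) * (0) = 0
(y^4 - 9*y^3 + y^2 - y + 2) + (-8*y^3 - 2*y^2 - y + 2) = y^4 - 17*y^3 - y^2 - 2*y + 4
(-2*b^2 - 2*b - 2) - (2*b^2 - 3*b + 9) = -4*b^2 + b - 11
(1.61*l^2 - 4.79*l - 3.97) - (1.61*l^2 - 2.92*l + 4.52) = -1.87*l - 8.49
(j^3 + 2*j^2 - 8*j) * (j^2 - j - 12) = j^5 + j^4 - 22*j^3 - 16*j^2 + 96*j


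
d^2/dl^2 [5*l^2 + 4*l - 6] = 10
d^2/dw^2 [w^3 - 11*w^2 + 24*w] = 6*w - 22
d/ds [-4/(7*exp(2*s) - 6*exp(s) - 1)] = (56*exp(s) - 24)*exp(s)/(-7*exp(2*s) + 6*exp(s) + 1)^2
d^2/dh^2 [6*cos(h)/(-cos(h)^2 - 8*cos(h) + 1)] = 6*(9*sin(h)^4*cos(h) - 8*sin(h)^4 + 8*sin(h)^2 - 5*cos(h)/2 + 3*cos(3*h) - cos(5*h)/2 - 16)/(-sin(h)^2 + 8*cos(h))^3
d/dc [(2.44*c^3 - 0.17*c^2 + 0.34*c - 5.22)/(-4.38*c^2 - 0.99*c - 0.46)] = (-10.6872*c^4 - 4.8312*c^3 - 1.7097*c^2 - 45.5708*c - 5.3242)/(19.1844*c^4 + 8.6724*c^3 + 5.0097*c^2 + 0.9108*c + 0.2116)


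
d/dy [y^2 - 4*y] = 2*y - 4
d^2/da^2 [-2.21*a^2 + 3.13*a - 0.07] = -4.42000000000000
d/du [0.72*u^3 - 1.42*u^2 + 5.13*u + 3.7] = 2.16*u^2 - 2.84*u + 5.13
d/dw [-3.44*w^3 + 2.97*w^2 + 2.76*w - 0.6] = -10.32*w^2 + 5.94*w + 2.76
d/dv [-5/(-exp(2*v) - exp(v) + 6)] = (-10*exp(v) - 5)*exp(v)/(exp(2*v) + exp(v) - 6)^2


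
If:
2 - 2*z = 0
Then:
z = 1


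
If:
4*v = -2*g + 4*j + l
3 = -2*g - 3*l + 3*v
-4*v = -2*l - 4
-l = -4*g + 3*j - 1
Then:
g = 12/29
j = 31/29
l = -16/29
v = 21/29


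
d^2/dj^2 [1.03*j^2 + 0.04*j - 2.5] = 2.06000000000000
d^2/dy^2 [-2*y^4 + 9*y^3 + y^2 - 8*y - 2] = -24*y^2 + 54*y + 2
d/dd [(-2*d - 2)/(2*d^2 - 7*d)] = 2*(2*d^2 + 4*d - 7)/(d^2*(4*d^2 - 28*d + 49))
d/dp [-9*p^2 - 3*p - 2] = -18*p - 3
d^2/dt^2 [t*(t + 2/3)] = 2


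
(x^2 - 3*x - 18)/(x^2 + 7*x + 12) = (x - 6)/(x + 4)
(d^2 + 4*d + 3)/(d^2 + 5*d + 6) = (d + 1)/(d + 2)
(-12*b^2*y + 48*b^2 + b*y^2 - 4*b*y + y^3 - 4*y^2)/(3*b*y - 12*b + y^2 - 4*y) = (-12*b^2 + b*y + y^2)/(3*b + y)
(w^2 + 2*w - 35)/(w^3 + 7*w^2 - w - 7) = (w - 5)/(w^2 - 1)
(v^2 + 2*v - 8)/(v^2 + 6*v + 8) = (v - 2)/(v + 2)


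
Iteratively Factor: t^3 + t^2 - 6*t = (t)*(t^2 + t - 6) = t*(t + 3)*(t - 2)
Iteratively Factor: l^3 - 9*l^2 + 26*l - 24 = (l - 2)*(l^2 - 7*l + 12) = (l - 4)*(l - 2)*(l - 3)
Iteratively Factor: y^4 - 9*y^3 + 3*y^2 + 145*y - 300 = (y + 4)*(y^3 - 13*y^2 + 55*y - 75) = (y - 5)*(y + 4)*(y^2 - 8*y + 15) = (y - 5)*(y - 3)*(y + 4)*(y - 5)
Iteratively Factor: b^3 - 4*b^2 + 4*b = (b - 2)*(b^2 - 2*b) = b*(b - 2)*(b - 2)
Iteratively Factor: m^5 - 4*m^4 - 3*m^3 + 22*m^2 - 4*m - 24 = (m + 2)*(m^4 - 6*m^3 + 9*m^2 + 4*m - 12) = (m - 2)*(m + 2)*(m^3 - 4*m^2 + m + 6) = (m - 2)*(m + 1)*(m + 2)*(m^2 - 5*m + 6) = (m - 2)^2*(m + 1)*(m + 2)*(m - 3)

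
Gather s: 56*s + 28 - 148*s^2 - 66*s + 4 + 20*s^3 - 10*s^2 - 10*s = 20*s^3 - 158*s^2 - 20*s + 32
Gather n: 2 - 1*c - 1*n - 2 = -c - n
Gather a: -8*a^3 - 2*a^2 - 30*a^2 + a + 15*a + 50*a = -8*a^3 - 32*a^2 + 66*a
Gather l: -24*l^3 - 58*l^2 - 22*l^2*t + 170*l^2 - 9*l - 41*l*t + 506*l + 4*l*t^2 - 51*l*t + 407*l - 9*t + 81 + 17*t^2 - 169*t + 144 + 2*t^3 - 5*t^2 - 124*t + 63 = -24*l^3 + l^2*(112 - 22*t) + l*(4*t^2 - 92*t + 904) + 2*t^3 + 12*t^2 - 302*t + 288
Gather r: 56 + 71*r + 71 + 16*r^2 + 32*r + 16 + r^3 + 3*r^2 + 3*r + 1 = r^3 + 19*r^2 + 106*r + 144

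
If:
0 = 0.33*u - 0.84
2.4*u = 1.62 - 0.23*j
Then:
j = -19.52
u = 2.55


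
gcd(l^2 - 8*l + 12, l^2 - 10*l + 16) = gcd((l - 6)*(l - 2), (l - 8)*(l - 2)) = l - 2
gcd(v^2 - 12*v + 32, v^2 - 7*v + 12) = v - 4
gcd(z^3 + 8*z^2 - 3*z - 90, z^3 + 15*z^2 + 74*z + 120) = z^2 + 11*z + 30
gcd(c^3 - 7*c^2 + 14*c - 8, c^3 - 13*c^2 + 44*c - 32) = c^2 - 5*c + 4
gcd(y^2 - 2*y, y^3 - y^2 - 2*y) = y^2 - 2*y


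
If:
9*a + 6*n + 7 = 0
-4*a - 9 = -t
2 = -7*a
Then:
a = -2/7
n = -31/42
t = 55/7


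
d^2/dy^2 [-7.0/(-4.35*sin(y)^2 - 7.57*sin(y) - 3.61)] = (-529.83*sin(y)^4 - 691.5195*sin(y)^3 + 833.3087*sin(y)^2 + 1574.3329*sin(y) + 582.4196)/(4.35*sin(y)^2 + 7.57*sin(y) + 3.61)^3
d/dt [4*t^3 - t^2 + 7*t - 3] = 12*t^2 - 2*t + 7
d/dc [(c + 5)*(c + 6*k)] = 2*c + 6*k + 5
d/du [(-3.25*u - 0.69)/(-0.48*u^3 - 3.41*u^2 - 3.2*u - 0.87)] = (-3.12*u^3 - 12.0761*u^2 - 4.7058*u + 0.6195)/(0.2304*u^6 + 3.2736*u^5 + 14.7001*u^4 + 22.6592*u^3 + 16.1734*u^2 + 5.568*u + 0.7569)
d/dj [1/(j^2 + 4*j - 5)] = 2*(-j - 2)/(j^2 + 4*j - 5)^2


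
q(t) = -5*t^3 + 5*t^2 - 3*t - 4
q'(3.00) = -108.00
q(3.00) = -103.00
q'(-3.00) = -168.00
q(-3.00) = 185.00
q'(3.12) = -117.82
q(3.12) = -116.54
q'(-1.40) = -46.40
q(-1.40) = 23.72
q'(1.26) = -14.21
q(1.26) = -9.84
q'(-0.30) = -7.35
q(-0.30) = -2.52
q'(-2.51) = -122.60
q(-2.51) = 114.10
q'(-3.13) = -181.25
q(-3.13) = 207.70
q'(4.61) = -275.68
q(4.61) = -401.43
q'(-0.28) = -6.98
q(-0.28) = -2.66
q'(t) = -15*t^2 + 10*t - 3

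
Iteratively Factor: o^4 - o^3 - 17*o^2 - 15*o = (o)*(o^3 - o^2 - 17*o - 15) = o*(o - 5)*(o^2 + 4*o + 3) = o*(o - 5)*(o + 1)*(o + 3)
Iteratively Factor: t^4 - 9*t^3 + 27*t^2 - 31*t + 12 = (t - 3)*(t^3 - 6*t^2 + 9*t - 4) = (t - 3)*(t - 1)*(t^2 - 5*t + 4) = (t - 4)*(t - 3)*(t - 1)*(t - 1)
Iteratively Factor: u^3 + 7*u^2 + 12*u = (u + 3)*(u^2 + 4*u) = u*(u + 3)*(u + 4)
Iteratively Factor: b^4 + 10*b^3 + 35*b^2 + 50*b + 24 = (b + 1)*(b^3 + 9*b^2 + 26*b + 24) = (b + 1)*(b + 2)*(b^2 + 7*b + 12) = (b + 1)*(b + 2)*(b + 3)*(b + 4)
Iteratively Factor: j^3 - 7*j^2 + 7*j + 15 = (j - 5)*(j^2 - 2*j - 3) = (j - 5)*(j - 3)*(j + 1)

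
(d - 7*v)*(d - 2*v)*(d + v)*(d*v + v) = d^4*v - 8*d^3*v^2 + d^3*v + 5*d^2*v^3 - 8*d^2*v^2 + 14*d*v^4 + 5*d*v^3 + 14*v^4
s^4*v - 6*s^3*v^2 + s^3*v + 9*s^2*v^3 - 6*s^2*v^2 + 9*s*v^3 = s*(s - 3*v)^2*(s*v + v)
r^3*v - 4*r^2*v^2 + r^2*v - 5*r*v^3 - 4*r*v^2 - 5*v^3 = (r - 5*v)*(r + v)*(r*v + v)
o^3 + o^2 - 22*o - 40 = (o - 5)*(o + 2)*(o + 4)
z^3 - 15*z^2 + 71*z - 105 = (z - 7)*(z - 5)*(z - 3)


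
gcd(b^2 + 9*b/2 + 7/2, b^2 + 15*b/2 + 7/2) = 1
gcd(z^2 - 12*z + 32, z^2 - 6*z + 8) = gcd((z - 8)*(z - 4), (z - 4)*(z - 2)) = z - 4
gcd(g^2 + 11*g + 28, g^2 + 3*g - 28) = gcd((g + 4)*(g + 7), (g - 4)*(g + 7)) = g + 7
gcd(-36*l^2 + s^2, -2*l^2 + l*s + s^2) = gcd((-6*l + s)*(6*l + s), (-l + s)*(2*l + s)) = 1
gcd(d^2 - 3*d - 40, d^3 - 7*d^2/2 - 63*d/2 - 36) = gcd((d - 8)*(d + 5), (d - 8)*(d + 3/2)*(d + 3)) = d - 8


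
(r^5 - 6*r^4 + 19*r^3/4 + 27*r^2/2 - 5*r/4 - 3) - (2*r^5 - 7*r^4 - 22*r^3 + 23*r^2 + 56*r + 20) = -r^5 + r^4 + 107*r^3/4 - 19*r^2/2 - 229*r/4 - 23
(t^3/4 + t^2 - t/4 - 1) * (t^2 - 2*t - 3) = t^5/4 + t^4/2 - 3*t^3 - 7*t^2/2 + 11*t/4 + 3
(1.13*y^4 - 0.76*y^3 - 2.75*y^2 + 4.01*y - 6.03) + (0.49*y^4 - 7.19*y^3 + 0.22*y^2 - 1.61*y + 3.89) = 1.62*y^4 - 7.95*y^3 - 2.53*y^2 + 2.4*y - 2.14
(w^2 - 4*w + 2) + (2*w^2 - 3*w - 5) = 3*w^2 - 7*w - 3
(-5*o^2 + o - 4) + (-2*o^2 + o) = -7*o^2 + 2*o - 4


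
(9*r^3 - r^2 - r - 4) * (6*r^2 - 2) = 54*r^5 - 6*r^4 - 24*r^3 - 22*r^2 + 2*r + 8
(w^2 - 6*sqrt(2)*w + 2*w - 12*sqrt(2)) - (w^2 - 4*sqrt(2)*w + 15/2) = -2*sqrt(2)*w + 2*w - 12*sqrt(2) - 15/2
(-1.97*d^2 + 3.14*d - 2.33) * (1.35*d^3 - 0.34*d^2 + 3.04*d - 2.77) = -2.6595*d^5 + 4.9088*d^4 - 10.2019*d^3 + 15.7947*d^2 - 15.781*d + 6.4541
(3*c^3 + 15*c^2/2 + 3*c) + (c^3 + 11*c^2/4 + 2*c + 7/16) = 4*c^3 + 41*c^2/4 + 5*c + 7/16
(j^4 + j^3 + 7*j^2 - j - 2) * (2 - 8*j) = -8*j^5 - 6*j^4 - 54*j^3 + 22*j^2 + 14*j - 4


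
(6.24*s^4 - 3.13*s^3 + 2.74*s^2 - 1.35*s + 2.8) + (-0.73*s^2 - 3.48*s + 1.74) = 6.24*s^4 - 3.13*s^3 + 2.01*s^2 - 4.83*s + 4.54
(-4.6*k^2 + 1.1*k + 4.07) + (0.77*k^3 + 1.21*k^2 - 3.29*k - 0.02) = 0.77*k^3 - 3.39*k^2 - 2.19*k + 4.05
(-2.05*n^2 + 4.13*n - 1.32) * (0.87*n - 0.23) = -1.7835*n^3 + 4.0646*n^2 - 2.0983*n + 0.3036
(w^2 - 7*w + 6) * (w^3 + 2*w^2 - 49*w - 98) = w^5 - 5*w^4 - 57*w^3 + 257*w^2 + 392*w - 588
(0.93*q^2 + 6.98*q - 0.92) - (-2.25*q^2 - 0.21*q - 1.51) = 3.18*q^2 + 7.19*q + 0.59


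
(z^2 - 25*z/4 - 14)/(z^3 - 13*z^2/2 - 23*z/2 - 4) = (4*z + 7)/(2*(2*z^2 + 3*z + 1))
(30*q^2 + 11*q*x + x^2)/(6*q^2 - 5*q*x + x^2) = (30*q^2 + 11*q*x + x^2)/(6*q^2 - 5*q*x + x^2)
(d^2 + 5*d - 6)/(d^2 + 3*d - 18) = (d - 1)/(d - 3)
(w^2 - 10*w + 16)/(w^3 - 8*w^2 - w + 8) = (w - 2)/(w^2 - 1)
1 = 1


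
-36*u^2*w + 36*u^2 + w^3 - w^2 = (-6*u + w)*(6*u + w)*(w - 1)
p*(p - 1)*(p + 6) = p^3 + 5*p^2 - 6*p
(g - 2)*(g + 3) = g^2 + g - 6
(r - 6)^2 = r^2 - 12*r + 36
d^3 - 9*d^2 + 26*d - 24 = (d - 4)*(d - 3)*(d - 2)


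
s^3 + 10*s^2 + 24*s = s*(s + 4)*(s + 6)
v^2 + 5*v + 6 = (v + 2)*(v + 3)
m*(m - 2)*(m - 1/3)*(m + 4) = m^4 + 5*m^3/3 - 26*m^2/3 + 8*m/3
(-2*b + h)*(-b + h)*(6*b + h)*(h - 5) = 12*b^3*h - 60*b^3 - 16*b^2*h^2 + 80*b^2*h + 3*b*h^3 - 15*b*h^2 + h^4 - 5*h^3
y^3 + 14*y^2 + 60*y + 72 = (y + 2)*(y + 6)^2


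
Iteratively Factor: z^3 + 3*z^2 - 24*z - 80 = (z - 5)*(z^2 + 8*z + 16) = (z - 5)*(z + 4)*(z + 4)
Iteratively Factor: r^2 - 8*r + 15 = (r - 5)*(r - 3)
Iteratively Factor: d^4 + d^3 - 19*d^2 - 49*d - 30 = (d + 3)*(d^3 - 2*d^2 - 13*d - 10) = (d + 1)*(d + 3)*(d^2 - 3*d - 10) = (d + 1)*(d + 2)*(d + 3)*(d - 5)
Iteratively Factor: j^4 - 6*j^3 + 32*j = (j - 4)*(j^3 - 2*j^2 - 8*j) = (j - 4)^2*(j^2 + 2*j) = (j - 4)^2*(j + 2)*(j)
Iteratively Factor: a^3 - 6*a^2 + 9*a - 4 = (a - 4)*(a^2 - 2*a + 1) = (a - 4)*(a - 1)*(a - 1)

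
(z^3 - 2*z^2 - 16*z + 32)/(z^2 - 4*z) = z + 2 - 8/z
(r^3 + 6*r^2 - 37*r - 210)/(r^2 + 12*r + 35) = r - 6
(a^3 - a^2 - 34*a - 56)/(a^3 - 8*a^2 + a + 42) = (a + 4)/(a - 3)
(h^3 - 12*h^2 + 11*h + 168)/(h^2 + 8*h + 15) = (h^2 - 15*h + 56)/(h + 5)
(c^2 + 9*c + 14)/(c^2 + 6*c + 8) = (c + 7)/(c + 4)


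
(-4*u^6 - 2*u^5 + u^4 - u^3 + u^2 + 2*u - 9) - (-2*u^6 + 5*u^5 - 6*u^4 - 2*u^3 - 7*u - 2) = -2*u^6 - 7*u^5 + 7*u^4 + u^3 + u^2 + 9*u - 7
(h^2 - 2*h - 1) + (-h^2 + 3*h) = h - 1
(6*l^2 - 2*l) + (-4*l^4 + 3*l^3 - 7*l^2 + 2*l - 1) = -4*l^4 + 3*l^3 - l^2 - 1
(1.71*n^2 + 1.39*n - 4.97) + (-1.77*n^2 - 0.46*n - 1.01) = -0.0600000000000001*n^2 + 0.93*n - 5.98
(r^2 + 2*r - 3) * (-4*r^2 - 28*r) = -4*r^4 - 36*r^3 - 44*r^2 + 84*r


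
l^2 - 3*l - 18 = (l - 6)*(l + 3)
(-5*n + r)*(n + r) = -5*n^2 - 4*n*r + r^2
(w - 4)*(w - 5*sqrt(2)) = w^2 - 5*sqrt(2)*w - 4*w + 20*sqrt(2)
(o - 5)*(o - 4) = o^2 - 9*o + 20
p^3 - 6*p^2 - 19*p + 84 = (p - 7)*(p - 3)*(p + 4)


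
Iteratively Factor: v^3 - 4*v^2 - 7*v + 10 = (v - 1)*(v^2 - 3*v - 10) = (v - 1)*(v + 2)*(v - 5)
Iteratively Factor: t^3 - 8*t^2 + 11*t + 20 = (t - 4)*(t^2 - 4*t - 5) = (t - 5)*(t - 4)*(t + 1)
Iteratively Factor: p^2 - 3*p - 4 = (p + 1)*(p - 4)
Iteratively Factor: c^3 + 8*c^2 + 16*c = (c)*(c^2 + 8*c + 16) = c*(c + 4)*(c + 4)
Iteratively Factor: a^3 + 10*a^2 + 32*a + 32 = (a + 2)*(a^2 + 8*a + 16) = (a + 2)*(a + 4)*(a + 4)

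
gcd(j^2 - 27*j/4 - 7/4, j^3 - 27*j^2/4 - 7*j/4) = j^2 - 27*j/4 - 7/4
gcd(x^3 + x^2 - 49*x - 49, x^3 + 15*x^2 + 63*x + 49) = x^2 + 8*x + 7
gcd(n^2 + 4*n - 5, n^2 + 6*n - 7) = n - 1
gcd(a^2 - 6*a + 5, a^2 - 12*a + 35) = a - 5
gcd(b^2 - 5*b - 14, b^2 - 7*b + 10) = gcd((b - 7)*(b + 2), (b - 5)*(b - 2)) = 1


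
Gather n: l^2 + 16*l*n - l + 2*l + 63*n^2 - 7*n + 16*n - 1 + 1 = l^2 + l + 63*n^2 + n*(16*l + 9)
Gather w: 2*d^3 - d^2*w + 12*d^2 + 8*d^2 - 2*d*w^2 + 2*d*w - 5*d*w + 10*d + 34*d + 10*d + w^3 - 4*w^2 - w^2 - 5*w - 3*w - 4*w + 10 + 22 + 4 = 2*d^3 + 20*d^2 + 54*d + w^3 + w^2*(-2*d - 5) + w*(-d^2 - 3*d - 12) + 36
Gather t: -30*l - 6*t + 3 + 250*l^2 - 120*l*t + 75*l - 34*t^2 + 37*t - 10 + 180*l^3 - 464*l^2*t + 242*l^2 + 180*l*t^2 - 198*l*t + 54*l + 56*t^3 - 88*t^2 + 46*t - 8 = 180*l^3 + 492*l^2 + 99*l + 56*t^3 + t^2*(180*l - 122) + t*(-464*l^2 - 318*l + 77) - 15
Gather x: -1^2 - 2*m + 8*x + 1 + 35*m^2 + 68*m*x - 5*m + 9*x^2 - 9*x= 35*m^2 - 7*m + 9*x^2 + x*(68*m - 1)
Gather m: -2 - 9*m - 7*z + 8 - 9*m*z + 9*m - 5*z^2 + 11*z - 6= -9*m*z - 5*z^2 + 4*z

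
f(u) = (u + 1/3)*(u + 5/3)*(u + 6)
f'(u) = (u + 1/3)*(u + 5/3) + (u + 1/3)*(u + 6) + (u + 5/3)*(u + 6) = 3*u^2 + 16*u + 113/9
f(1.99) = 67.88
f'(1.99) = 56.28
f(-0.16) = 1.53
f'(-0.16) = 10.07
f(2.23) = 82.20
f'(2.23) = 63.15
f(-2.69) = 7.98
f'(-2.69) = -8.78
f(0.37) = 9.12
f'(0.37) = 18.89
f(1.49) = 43.11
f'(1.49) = 43.06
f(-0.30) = 0.26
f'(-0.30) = 8.03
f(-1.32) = -1.60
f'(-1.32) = -3.34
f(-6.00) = 0.00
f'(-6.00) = 24.56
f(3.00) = 140.00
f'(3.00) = 87.56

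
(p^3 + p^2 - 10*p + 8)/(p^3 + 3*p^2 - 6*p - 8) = (p - 1)/(p + 1)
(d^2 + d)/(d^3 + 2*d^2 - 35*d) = (d + 1)/(d^2 + 2*d - 35)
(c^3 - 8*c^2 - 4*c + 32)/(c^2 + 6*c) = (c^3 - 8*c^2 - 4*c + 32)/(c*(c + 6))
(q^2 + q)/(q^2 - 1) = q/(q - 1)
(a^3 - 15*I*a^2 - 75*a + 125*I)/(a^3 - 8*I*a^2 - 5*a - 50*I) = (a - 5*I)/(a + 2*I)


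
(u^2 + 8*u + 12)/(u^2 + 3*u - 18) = (u + 2)/(u - 3)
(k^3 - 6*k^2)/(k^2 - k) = k*(k - 6)/(k - 1)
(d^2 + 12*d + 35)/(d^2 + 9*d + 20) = (d + 7)/(d + 4)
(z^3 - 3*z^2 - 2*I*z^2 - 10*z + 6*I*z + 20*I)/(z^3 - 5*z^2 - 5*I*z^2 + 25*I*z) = (z^2 + 2*z*(1 - I) - 4*I)/(z*(z - 5*I))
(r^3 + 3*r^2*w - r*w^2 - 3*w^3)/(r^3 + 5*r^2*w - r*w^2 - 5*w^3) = (r + 3*w)/(r + 5*w)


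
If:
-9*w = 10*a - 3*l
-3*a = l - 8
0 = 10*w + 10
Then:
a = 33/19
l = 53/19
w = -1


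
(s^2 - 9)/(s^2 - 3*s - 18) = (s - 3)/(s - 6)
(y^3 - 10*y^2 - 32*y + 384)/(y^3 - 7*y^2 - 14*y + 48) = (y^2 - 2*y - 48)/(y^2 + y - 6)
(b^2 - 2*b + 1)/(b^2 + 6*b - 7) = (b - 1)/(b + 7)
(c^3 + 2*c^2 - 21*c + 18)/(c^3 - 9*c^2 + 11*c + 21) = (c^2 + 5*c - 6)/(c^2 - 6*c - 7)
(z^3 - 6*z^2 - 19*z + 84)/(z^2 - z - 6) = (z^2 - 3*z - 28)/(z + 2)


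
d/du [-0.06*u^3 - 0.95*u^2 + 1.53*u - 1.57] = -0.18*u^2 - 1.9*u + 1.53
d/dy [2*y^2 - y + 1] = 4*y - 1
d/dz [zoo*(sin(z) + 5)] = zoo*cos(z)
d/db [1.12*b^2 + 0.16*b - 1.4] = 2.24*b + 0.16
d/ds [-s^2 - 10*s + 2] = -2*s - 10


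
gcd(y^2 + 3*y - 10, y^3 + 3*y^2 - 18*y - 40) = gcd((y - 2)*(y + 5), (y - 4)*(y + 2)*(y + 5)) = y + 5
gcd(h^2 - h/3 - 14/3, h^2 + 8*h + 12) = h + 2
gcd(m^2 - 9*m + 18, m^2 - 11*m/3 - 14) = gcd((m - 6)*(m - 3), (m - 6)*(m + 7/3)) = m - 6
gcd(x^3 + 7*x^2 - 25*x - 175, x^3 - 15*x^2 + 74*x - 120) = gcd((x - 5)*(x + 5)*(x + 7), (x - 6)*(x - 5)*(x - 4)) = x - 5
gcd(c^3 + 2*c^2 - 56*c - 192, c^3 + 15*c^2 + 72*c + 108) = c + 6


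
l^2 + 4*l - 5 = (l - 1)*(l + 5)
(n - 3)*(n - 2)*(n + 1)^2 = n^4 - 3*n^3 - 3*n^2 + 7*n + 6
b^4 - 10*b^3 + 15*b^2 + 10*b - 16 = (b - 8)*(b - 2)*(b - 1)*(b + 1)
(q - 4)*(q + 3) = q^2 - q - 12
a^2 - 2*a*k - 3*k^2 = (a - 3*k)*(a + k)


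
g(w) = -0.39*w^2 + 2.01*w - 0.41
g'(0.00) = 2.01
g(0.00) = -0.41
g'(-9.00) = 9.03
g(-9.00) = -50.09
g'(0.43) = 1.67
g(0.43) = 0.38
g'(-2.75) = 4.16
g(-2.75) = -8.89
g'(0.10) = 1.93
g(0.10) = -0.21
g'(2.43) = 0.11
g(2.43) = 2.17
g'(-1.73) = 3.36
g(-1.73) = -5.05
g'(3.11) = -0.42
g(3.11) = 2.07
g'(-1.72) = 3.35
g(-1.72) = -5.02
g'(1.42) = 0.90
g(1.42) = 1.66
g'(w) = 2.01 - 0.78*w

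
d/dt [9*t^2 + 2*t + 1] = 18*t + 2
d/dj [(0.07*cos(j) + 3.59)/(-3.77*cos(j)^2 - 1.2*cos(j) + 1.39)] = (0.2639*sin(j)^2 - 27.0686*cos(j) - 4.6692)*sin(j)/(3.77*cos(j)^2 + 1.2*cos(j) - 1.39)^2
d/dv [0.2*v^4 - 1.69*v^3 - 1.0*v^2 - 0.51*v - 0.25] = 0.8*v^3 - 5.07*v^2 - 2.0*v - 0.51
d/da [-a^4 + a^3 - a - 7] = -4*a^3 + 3*a^2 - 1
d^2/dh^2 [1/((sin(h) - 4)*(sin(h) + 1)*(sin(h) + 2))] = (-9*sin(h)^5 + 20*sin(h)^4 + 8*sin(h)^3 - 126*sin(h)^2 + 4*sin(h) + 184)/((sin(h) - 4)^3*(sin(h) + 1)^2*(sin(h) + 2)^3)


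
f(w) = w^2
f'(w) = 2*w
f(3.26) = 10.63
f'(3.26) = 6.52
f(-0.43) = 0.18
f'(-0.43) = -0.86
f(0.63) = 0.40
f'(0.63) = 1.26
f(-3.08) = 9.49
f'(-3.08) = -6.16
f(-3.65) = 13.32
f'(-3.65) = -7.30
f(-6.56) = 43.03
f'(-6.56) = -13.12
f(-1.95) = 3.80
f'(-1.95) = -3.90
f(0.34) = 0.12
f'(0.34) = 0.68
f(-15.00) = 225.00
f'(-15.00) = -30.00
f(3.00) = 9.00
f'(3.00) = 6.00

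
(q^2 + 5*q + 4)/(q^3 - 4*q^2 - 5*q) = (q + 4)/(q*(q - 5))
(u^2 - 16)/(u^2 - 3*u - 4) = (u + 4)/(u + 1)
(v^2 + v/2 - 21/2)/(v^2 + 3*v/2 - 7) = (v - 3)/(v - 2)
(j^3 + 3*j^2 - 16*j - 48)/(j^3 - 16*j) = (j + 3)/j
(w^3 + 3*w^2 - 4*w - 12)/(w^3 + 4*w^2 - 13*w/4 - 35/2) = 4*(w^2 + 5*w + 6)/(4*w^2 + 24*w + 35)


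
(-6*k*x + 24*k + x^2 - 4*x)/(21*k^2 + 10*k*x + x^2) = (-6*k*x + 24*k + x^2 - 4*x)/(21*k^2 + 10*k*x + x^2)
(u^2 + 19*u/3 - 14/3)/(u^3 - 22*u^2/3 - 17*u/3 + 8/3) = (3*u^2 + 19*u - 14)/(3*u^3 - 22*u^2 - 17*u + 8)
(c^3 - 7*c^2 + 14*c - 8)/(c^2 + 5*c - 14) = (c^2 - 5*c + 4)/(c + 7)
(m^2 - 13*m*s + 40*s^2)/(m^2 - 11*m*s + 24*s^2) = (-m + 5*s)/(-m + 3*s)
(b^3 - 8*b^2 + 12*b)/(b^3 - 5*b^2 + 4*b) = (b^2 - 8*b + 12)/(b^2 - 5*b + 4)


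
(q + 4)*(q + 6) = q^2 + 10*q + 24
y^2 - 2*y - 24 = (y - 6)*(y + 4)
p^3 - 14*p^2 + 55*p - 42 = (p - 7)*(p - 6)*(p - 1)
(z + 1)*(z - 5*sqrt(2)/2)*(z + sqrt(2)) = z^3 - 3*sqrt(2)*z^2/2 + z^2 - 5*z - 3*sqrt(2)*z/2 - 5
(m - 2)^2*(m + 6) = m^3 + 2*m^2 - 20*m + 24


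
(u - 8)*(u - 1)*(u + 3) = u^3 - 6*u^2 - 19*u + 24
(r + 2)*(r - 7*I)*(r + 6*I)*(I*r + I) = I*r^4 + r^3 + 3*I*r^3 + 3*r^2 + 44*I*r^2 + 2*r + 126*I*r + 84*I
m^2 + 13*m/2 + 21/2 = (m + 3)*(m + 7/2)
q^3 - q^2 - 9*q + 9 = (q - 3)*(q - 1)*(q + 3)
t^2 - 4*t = t*(t - 4)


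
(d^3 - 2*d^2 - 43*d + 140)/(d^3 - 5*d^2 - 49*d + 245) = (d - 4)/(d - 7)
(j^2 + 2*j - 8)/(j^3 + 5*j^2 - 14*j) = (j + 4)/(j*(j + 7))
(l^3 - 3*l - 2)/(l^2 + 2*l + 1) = l - 2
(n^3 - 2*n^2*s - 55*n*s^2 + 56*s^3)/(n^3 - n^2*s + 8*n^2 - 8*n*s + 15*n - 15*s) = (n^2 - n*s - 56*s^2)/(n^2 + 8*n + 15)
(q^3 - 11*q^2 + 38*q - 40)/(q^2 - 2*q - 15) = (q^2 - 6*q + 8)/(q + 3)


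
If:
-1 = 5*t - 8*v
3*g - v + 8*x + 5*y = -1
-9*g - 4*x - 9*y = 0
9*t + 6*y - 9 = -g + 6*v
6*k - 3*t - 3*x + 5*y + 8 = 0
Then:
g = -516*y/625 - 12/625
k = -4567*y/3000 - 143/375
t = 1163/625 - 616*y/625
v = 161/125 - 77*y/125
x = 27/625 - 981*y/2500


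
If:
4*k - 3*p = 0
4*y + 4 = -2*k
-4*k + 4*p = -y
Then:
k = 6/5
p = 8/5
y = -8/5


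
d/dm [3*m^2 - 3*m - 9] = 6*m - 3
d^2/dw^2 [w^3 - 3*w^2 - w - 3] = 6*w - 6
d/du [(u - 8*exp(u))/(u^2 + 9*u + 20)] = ((1 - 8*exp(u))*(u^2 + 9*u + 20) - (u - 8*exp(u))*(2*u + 9))/(u^2 + 9*u + 20)^2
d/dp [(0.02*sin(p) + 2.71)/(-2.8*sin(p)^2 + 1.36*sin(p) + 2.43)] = (0.056*sin(p)^2 + 15.176*sin(p) - 3.637)*cos(p)/(7.84*sin(p)^4 - 7.616*sin(p)^3 - 11.7584*sin(p)^2 + 6.6096*sin(p) + 5.9049)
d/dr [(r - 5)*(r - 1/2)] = 2*r - 11/2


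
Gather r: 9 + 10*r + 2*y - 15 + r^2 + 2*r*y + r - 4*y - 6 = r^2 + r*(2*y + 11) - 2*y - 12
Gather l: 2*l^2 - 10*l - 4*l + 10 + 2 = 2*l^2 - 14*l + 12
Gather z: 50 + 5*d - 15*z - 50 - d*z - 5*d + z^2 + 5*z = z^2 + z*(-d - 10)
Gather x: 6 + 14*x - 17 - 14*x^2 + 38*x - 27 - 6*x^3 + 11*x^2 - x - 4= -6*x^3 - 3*x^2 + 51*x - 42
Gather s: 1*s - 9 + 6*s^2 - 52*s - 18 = 6*s^2 - 51*s - 27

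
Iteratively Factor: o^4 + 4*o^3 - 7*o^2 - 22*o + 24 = (o + 4)*(o^3 - 7*o + 6) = (o - 2)*(o + 4)*(o^2 + 2*o - 3) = (o - 2)*(o - 1)*(o + 4)*(o + 3)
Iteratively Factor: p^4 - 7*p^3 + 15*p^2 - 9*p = (p - 3)*(p^3 - 4*p^2 + 3*p) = (p - 3)*(p - 1)*(p^2 - 3*p) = p*(p - 3)*(p - 1)*(p - 3)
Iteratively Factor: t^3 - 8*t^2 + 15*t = (t - 5)*(t^2 - 3*t) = (t - 5)*(t - 3)*(t)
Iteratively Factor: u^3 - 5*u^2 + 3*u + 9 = (u - 3)*(u^2 - 2*u - 3) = (u - 3)^2*(u + 1)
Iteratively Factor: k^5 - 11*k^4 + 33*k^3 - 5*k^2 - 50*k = (k)*(k^4 - 11*k^3 + 33*k^2 - 5*k - 50) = k*(k + 1)*(k^3 - 12*k^2 + 45*k - 50) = k*(k - 2)*(k + 1)*(k^2 - 10*k + 25) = k*(k - 5)*(k - 2)*(k + 1)*(k - 5)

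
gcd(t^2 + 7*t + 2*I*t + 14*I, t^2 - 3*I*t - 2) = 1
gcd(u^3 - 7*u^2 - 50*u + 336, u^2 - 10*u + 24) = u - 6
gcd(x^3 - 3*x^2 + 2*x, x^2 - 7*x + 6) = x - 1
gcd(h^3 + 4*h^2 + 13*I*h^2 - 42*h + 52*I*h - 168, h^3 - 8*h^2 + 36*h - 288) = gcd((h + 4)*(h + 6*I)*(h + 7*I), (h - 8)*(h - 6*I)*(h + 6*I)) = h + 6*I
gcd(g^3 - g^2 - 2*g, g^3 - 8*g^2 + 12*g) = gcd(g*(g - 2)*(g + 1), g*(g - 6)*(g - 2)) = g^2 - 2*g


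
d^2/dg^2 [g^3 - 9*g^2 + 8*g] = 6*g - 18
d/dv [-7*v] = -7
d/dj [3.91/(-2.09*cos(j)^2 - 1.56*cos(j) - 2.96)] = -(16.3438*cos(j) + 6.0996)*sin(j)/(2.09*cos(j)^2 + 1.56*cos(j) + 2.96)^2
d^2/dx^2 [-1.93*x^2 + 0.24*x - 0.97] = -3.86000000000000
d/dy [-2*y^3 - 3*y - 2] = -6*y^2 - 3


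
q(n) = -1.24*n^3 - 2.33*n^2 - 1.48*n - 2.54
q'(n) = -3.72*n^2 - 4.66*n - 1.48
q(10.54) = -1728.91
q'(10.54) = -463.86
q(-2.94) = 13.18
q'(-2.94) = -19.93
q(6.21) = -398.54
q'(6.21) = -173.88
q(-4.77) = 86.08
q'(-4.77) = -63.89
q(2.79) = -51.74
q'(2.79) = -43.44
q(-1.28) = -1.86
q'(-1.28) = -1.61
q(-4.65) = 78.64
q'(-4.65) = -60.25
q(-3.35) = 22.89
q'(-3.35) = -27.62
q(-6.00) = 190.30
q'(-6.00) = -107.44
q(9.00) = -1108.55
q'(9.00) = -344.74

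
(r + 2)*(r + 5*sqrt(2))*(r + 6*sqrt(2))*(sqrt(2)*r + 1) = sqrt(2)*r^4 + 2*sqrt(2)*r^3 + 23*r^3 + 46*r^2 + 71*sqrt(2)*r^2 + 60*r + 142*sqrt(2)*r + 120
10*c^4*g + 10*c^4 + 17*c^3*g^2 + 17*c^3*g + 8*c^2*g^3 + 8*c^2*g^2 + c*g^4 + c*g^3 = (c + g)*(2*c + g)*(5*c + g)*(c*g + c)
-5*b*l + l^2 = l*(-5*b + l)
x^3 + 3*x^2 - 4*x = x*(x - 1)*(x + 4)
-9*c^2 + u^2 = (-3*c + u)*(3*c + u)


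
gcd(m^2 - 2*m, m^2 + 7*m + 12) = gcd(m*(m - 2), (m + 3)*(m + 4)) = 1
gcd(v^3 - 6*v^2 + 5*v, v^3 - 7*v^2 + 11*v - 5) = v^2 - 6*v + 5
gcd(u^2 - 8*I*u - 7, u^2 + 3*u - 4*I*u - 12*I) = 1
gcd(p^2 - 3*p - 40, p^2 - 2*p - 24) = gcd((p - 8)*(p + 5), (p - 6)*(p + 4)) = 1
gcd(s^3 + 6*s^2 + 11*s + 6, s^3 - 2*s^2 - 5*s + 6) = s + 2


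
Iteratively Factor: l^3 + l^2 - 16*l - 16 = (l - 4)*(l^2 + 5*l + 4) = (l - 4)*(l + 1)*(l + 4)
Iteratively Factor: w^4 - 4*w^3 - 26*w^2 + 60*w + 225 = (w - 5)*(w^3 + w^2 - 21*w - 45) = (w - 5)*(w + 3)*(w^2 - 2*w - 15) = (w - 5)*(w + 3)^2*(w - 5)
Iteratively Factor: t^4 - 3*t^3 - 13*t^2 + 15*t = (t - 5)*(t^3 + 2*t^2 - 3*t) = (t - 5)*(t + 3)*(t^2 - t) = (t - 5)*(t - 1)*(t + 3)*(t)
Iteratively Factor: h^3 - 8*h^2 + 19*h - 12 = (h - 3)*(h^2 - 5*h + 4) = (h - 3)*(h - 1)*(h - 4)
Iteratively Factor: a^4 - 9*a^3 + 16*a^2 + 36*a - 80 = (a + 2)*(a^3 - 11*a^2 + 38*a - 40) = (a - 5)*(a + 2)*(a^2 - 6*a + 8) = (a - 5)*(a - 4)*(a + 2)*(a - 2)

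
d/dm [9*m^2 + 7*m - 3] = 18*m + 7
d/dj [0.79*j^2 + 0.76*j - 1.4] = 1.58*j + 0.76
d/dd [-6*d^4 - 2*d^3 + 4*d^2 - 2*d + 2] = -24*d^3 - 6*d^2 + 8*d - 2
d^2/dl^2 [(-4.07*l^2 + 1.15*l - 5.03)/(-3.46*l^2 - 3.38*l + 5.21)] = (-122.730352*l^3 + 801.51246*l^2 + 228.565524*l + 476.727494)/(41.421736*l^6 + 121.392024*l^5 - 68.530836*l^4 - 326.964976*l^3 + 103.192386*l^2 + 275.241174*l - 141.420761)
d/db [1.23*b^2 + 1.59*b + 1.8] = 2.46*b + 1.59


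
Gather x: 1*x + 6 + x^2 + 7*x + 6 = x^2 + 8*x + 12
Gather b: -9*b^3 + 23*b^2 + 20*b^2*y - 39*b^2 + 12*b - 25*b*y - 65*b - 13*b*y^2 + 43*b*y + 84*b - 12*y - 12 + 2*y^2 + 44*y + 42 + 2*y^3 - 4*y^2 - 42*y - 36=-9*b^3 + b^2*(20*y - 16) + b*(-13*y^2 + 18*y + 31) + 2*y^3 - 2*y^2 - 10*y - 6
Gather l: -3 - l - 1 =-l - 4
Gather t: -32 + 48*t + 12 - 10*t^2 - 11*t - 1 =-10*t^2 + 37*t - 21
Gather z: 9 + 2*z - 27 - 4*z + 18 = -2*z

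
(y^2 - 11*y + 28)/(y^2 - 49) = (y - 4)/(y + 7)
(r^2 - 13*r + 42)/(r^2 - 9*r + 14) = (r - 6)/(r - 2)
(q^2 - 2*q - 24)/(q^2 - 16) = (q - 6)/(q - 4)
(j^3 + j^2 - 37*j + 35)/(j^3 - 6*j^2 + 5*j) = (j + 7)/j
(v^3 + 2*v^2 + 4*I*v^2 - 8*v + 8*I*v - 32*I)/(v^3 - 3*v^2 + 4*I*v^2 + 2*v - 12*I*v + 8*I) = (v + 4)/(v - 1)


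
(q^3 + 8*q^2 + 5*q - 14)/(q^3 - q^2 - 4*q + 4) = (q + 7)/(q - 2)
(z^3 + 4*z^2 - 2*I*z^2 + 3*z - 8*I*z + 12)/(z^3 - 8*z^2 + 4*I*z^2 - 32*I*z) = (z^3 + 2*z^2*(2 - I) + z*(3 - 8*I) + 12)/(z*(z^2 + 4*z*(-2 + I) - 32*I))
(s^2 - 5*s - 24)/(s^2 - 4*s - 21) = (s - 8)/(s - 7)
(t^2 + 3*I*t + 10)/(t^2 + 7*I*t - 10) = (t - 2*I)/(t + 2*I)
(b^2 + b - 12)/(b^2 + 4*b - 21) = (b + 4)/(b + 7)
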